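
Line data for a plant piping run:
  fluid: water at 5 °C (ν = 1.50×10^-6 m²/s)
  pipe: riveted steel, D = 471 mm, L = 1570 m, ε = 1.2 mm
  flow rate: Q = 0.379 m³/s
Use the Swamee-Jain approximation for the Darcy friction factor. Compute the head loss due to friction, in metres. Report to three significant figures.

V = 4Q/(πD²) = 4·0.379/(π·0.471²) = 2.175 m/s
Re = VD/ν = 2.175·0.471/1.50×10^-6 = 6.83×10^5 → turbulent
ε/D = 1.2/471 = 0.00255
Swamee-Jain: f = 0.02532
h_f = f(L/D)V²/(2g) = 0.02532·(1570/0.471)·2.175²/(2·9.81) = 20.35 m

h_f ≈ 20.4 m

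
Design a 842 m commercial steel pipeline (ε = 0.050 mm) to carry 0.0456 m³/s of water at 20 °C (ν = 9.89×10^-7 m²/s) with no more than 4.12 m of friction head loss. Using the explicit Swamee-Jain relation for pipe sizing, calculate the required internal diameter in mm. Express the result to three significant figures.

Swamee-Jain (Type III): D = 0.66·[ε^1.25·(LQ²/(gh_f))^4.75 + ν·Q^9.4·(L/(gh_f))^5.2]^0.04
LQ²/(gh_f) = 0.04332; L/(gh_f) = 20.83
Term 1 = ε^1.25·(…)^4.75 = 1.41×10^-12; Term 2 = ν·Q^9.4·(…)^5.2 = 1.77×10^-12
D = 0.66·(1.41×10^-12 + 1.77×10^-12)^0.04 = 0.2289 m = 229 mm
Check: V = 1.11 m/s, Re = 2.56×10^5, f = 0.01675, h_f = 3.86 m ≈ 4.12 m ✓

D ≈ 229 mm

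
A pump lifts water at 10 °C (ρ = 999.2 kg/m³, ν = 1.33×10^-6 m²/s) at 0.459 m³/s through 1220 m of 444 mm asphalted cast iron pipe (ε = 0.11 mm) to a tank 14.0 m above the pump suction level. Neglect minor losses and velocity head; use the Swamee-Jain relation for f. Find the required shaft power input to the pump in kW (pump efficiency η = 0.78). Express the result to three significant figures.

P_shaft ≈ 189 kW

V = 4Q/(πD²) = 2.965 m/s; Re = 9.90×10^5; ε/D = 2.48×10^-4; f = 0.01527
h_f = f(L/D)V²/2g = 18.80 m
Total head H = z + h_f = 14.0 + 18.80 = 32.80 m
P_hyd = ρgQH = 999.2·9.81·0.459·32.80 = 147.6 kW
P_shaft = P_hyd/η = 147.6/0.78 = 189.2 kW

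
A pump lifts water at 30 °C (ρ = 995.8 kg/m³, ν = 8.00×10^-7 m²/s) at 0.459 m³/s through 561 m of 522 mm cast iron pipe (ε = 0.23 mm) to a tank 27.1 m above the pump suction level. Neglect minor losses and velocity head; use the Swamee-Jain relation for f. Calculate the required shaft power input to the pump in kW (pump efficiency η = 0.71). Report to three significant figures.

P_shaft ≈ 198 kW

V = 4Q/(πD²) = 2.145 m/s; Re = 1.40×10^6; ε/D = 4.41×10^-4; f = 0.01672
h_f = f(L/D)V²/2g = 4.214 m
Total head H = z + h_f = 27.1 + 4.214 = 31.31 m
P_hyd = ρgQH = 995.8·9.81·0.459·31.31 = 140.4 kW
P_shaft = P_hyd/η = 140.4/0.71 = 197.8 kW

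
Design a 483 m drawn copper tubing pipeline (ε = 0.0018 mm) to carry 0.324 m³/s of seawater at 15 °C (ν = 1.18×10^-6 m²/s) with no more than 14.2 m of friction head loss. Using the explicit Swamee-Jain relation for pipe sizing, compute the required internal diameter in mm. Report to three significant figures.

Swamee-Jain (Type III): D = 0.66·[ε^1.25·(LQ²/(gh_f))^4.75 + ν·Q^9.4·(L/(gh_f))^5.2]^0.04
LQ²/(gh_f) = 0.3640; L/(gh_f) = 3.467
Term 1 = ε^1.25·(…)^4.75 = 5.42×10^-10; Term 2 = ν·Q^9.4·(…)^5.2 = 1.90×10^-8
D = 0.66·(5.42×10^-10 + 1.90×10^-8)^0.04 = 0.3245 m = 324 mm
Check: V = 3.92 m/s, Re = 1.08×10^6, f = 0.01161, h_f = 13.5 m ≈ 14.2 m ✓

D ≈ 324 mm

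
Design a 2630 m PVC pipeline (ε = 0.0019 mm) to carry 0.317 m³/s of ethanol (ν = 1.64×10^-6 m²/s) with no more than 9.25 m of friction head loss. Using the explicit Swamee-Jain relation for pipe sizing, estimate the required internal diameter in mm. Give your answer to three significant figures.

D ≈ 507 mm

Swamee-Jain (Type III): D = 0.66·[ε^1.25·(LQ²/(gh_f))^4.75 + ν·Q^9.4·(L/(gh_f))^5.2]^0.04
LQ²/(gh_f) = 2.912; L/(gh_f) = 28.98
Term 1 = ε^1.25·(…)^4.75 = 1.13×10^-5; Term 2 = ν·Q^9.4·(…)^5.2 = 0.00134
D = 0.66·(1.13×10^-5 + 0.00134)^0.04 = 0.5068 m = 507 mm
Check: V = 1.57 m/s, Re = 4.86×10^5, f = 0.01322, h_f = 8.64 m ≈ 9.25 m ✓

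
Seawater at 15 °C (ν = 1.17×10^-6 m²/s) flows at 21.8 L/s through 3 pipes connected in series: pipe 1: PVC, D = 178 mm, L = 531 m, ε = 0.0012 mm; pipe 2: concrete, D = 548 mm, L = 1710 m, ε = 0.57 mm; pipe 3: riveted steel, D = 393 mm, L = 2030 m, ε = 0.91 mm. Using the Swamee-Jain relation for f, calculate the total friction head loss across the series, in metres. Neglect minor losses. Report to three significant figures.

H ≈ 2.23 m

Pipe 1: V = 0.8760 m/s, Re = 1.33×10^5, ε/D = 6.74×10^-6, f = 0.01689, h_1 = f(L/D)V²/2g = 1.970 m
Pipe 2: V = 0.09243 m/s, Re = 4.33×10^4, ε/D = 0.00104, f = 0.02478, h_2 = f(L/D)V²/2g = 0.03367 m
Pipe 3: V = 0.1797 m/s, Re = 6.04×10^4, ε/D = 0.00232, f = 0.02705, h_3 = f(L/D)V²/2g = 0.2300 m
Series → Q common, losses add: H = Σh = 2.234 m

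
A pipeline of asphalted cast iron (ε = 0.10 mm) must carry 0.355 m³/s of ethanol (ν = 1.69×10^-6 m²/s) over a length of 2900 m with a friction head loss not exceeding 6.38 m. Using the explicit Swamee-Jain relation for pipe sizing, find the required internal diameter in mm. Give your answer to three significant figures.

Swamee-Jain (Type III): D = 0.66·[ε^1.25·(LQ²/(gh_f))^4.75 + ν·Q^9.4·(L/(gh_f))^5.2]^0.04
LQ²/(gh_f) = 5.839; L/(gh_f) = 46.33
Term 1 = ε^1.25·(…)^4.75 = 0.0437; Term 2 = ν·Q^9.4·(…)^5.2 = 0.0460
D = 0.66·(0.0437 + 0.0460)^0.04 = 0.5993 m = 599 mm
Check: V = 1.26 m/s, Re = 4.46×10^5, f = 0.01536, h_f = 6.00 m ≈ 6.38 m ✓

D ≈ 599 mm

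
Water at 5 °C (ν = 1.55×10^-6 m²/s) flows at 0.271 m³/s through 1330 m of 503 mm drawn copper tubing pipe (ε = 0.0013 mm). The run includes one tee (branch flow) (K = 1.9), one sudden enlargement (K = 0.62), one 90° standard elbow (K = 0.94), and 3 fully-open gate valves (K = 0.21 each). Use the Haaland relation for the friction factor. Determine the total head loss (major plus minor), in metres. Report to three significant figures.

H_L ≈ 3.74 m

V = 4Q/(πD²) = 1.364 m/s; V²/2g = 0.09480 m
Re = 4.43×10^5, ε/D = 2.58×10^-6 → f = 0.01338 (Haaland)
Major: h_f = f(L/D)·V²/2g = 0.01338·2644·0.09480 = 3.353 m
Minor: ΣK = 4.09; h_m = ΣK·V²/2g = 0.3877 m
Total H_L = 3.353 + 0.3877 = 3.741 m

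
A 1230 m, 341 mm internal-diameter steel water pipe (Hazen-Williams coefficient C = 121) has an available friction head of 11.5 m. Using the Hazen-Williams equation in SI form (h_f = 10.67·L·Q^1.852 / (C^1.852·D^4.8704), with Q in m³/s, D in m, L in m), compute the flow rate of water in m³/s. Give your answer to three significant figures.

Q ≈ 0.160 m³/s

Rearranging: Q = [h_f·C^1.852·D^4.8704 / (10.67·L)]^(1/1.852)
Q = [11.5·121^1.852·0.341^4.8704 / (10.67·1230)]^0.540 = 0.1597 m³/s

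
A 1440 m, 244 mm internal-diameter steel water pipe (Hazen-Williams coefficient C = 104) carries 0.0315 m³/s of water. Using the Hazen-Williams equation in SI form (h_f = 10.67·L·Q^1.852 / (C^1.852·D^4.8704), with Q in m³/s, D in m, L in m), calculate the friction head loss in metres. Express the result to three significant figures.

h_f ≈ 4.50 m

h_f = 10.67·1440·0.0315^1.852 / (104^1.852·0.244^4.8704) = 4.503 m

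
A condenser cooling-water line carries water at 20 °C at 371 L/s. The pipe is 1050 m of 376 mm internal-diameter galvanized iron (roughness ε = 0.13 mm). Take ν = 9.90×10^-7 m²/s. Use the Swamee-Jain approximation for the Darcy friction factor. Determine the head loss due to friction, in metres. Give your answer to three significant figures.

V = 4Q/(πD²) = 4·0.371/(π·0.376²) = 3.341 m/s
Re = VD/ν = 3.341·0.376/9.90×10^-7 = 1.27×10^6 → turbulent
ε/D = 0.13/376 = 3.46×10^-4
Swamee-Jain: f = 0.01601
h_f = f(L/D)V²/(2g) = 0.01601·(1050/0.376)·3.341²/(2·9.81) = 25.44 m

h_f ≈ 25.4 m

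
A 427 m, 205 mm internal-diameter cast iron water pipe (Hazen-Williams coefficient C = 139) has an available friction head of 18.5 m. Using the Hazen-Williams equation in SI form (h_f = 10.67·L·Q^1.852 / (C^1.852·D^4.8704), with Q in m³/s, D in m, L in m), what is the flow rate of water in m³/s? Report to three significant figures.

Q ≈ 0.110 m³/s

Rearranging: Q = [h_f·C^1.852·D^4.8704 / (10.67·L)]^(1/1.852)
Q = [18.5·139^1.852·0.205^4.8704 / (10.67·427)]^0.540 = 0.1101 m³/s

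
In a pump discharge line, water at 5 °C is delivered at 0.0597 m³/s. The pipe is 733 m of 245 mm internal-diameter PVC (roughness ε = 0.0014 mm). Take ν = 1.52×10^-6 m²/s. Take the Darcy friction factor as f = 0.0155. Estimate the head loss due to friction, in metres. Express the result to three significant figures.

V = 4Q/(πD²) = 4·0.0597/(π·0.245²) = 1.266 m/s
h_f = f(L/D)V²/(2g) = 0.01550·(733/0.245)·1.266²/(2·9.81) = 3.790 m

h_f ≈ 3.79 m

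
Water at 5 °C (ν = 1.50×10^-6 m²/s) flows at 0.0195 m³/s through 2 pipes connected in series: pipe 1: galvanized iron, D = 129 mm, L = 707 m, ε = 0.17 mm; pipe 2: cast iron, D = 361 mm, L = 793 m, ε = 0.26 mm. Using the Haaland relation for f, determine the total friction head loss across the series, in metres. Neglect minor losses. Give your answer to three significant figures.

H ≈ 14.2 m

Pipe 1: V = 1.492 m/s, Re = 1.28×10^5, ε/D = 0.00132, f = 0.02262, h_1 = f(L/D)V²/2g = 14.07 m
Pipe 2: V = 0.1905 m/s, Re = 4.59×10^4, ε/D = 7.20×10^-4, f = 0.02323, h_2 = f(L/D)V²/2g = 0.09441 m
Series → Q common, losses add: H = Σh = 14.16 m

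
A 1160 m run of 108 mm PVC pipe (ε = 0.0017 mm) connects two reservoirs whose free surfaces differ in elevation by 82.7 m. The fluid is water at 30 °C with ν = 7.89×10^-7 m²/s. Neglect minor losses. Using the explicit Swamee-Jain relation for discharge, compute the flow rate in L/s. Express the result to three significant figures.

Swamee-Jain (Type II): Q = -0.965·√(gD⁵h_f/L)·ln[ε/(3.7D) + √(3.17ν²L/(gD³h_f))]
√(gD⁵h_f/L) = √(9.81·0.108⁵·82.7/1160) = 0.003206
ε/(3.7D) = 4.25×10^-6; √(3.17ν²L/(gD³h_f)) = 4.73×10^-5
Q = -0.965·0.003206·ln(5.158×10^-5) = 0.03054 m³/s
Check: V = 3.33 m/s, Re = 4.56×10^5, f = 0.01354, h_f = 82.4 m ≈ 82.7 m ✓

Q ≈ 30.5 L/s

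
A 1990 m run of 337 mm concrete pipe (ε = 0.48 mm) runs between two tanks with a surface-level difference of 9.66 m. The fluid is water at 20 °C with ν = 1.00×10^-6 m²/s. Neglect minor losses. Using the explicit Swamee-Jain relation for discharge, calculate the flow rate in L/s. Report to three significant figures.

Q ≈ 108 L/s

Swamee-Jain (Type II): Q = -0.965·√(gD⁵h_f/L)·ln[ε/(3.7D) + √(3.17ν²L/(gD³h_f))]
√(gD⁵h_f/L) = √(9.81·0.337⁵·9.66/1990) = 0.01439
ε/(3.7D) = 3.85×10^-4; √(3.17ν²L/(gD³h_f)) = 4.17×10^-5
Q = -0.965·0.01439·ln(4.267×10^-4) = 0.1077 m³/s
Check: V = 1.21 m/s, Re = 4.07×10^5, f = 0.02214, h_f = 9.72 m ≈ 9.66 m ✓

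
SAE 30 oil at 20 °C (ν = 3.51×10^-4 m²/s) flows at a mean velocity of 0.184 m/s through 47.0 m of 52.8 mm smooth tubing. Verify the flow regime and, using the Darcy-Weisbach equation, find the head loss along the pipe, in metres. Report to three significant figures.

Re = VD/ν = 0.184·0.05280/3.51×10^-4 = 27.7 → laminar (Re < 2300)
f = 64/Re = 2.312
h_f = f(L/D)V²/(2g) = 2.312·(47.0/0.05280)·0.184²/(2·9.81) = 3.552 m

h_f ≈ 3.55 m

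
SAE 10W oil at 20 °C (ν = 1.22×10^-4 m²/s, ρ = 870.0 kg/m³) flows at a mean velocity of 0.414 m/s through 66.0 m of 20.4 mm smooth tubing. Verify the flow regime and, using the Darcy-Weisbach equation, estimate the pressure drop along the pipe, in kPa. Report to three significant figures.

Δp ≈ 223 kPa

Re = VD/ν = 0.414·0.02040/1.22×10^-4 = 69.2 → laminar (Re < 2300)
f = 64/Re = 0.9245
h_f = f(L/D)V²/(2g) = 0.9245·(66.0/0.02040)·0.414²/(2·9.81) = 26.13 m
Δp = ρg·h_f = 870.0·9.81·26.13 = 223.0 kPa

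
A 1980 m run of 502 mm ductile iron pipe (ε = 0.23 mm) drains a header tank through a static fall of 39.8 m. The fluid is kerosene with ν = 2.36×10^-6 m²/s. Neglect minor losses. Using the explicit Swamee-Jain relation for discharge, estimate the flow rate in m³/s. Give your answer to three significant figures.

Swamee-Jain (Type II): Q = -0.965·√(gD⁵h_f/L)·ln[ε/(3.7D) + √(3.17ν²L/(gD³h_f))]
√(gD⁵h_f/L) = √(9.81·0.502⁵·39.8/1980) = 0.07929
ε/(3.7D) = 1.24×10^-4; √(3.17ν²L/(gD³h_f)) = 2.66×10^-5
Q = -0.965·0.07929·ln(1.504×10^-4) = 0.6735 m³/s
Check: V = 3.40 m/s, Re = 7.24×10^5, f = 0.01721, h_f = 40.1 m ≈ 39.8 m ✓

Q ≈ 0.673 m³/s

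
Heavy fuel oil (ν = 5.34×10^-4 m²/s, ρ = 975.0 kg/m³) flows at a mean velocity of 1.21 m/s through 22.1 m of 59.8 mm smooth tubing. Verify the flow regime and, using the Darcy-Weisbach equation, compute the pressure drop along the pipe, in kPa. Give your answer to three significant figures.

Re = VD/ν = 1.21·0.05980/5.34×10^-4 = 136 → laminar (Re < 2300)
f = 64/Re = 0.4723
h_f = f(L/D)V²/(2g) = 0.4723·(22.1/0.05980)·1.21²/(2·9.81) = 13.03 m
Δp = ρg·h_f = 975.0·9.81·13.03 = 124.6 kPa

Δp ≈ 125 kPa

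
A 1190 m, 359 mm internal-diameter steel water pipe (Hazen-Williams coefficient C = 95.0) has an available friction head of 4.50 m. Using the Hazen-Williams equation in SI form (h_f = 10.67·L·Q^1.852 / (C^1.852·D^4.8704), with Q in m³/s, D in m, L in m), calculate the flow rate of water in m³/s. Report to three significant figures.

Q ≈ 0.0880 m³/s

Rearranging: Q = [h_f·C^1.852·D^4.8704 / (10.67·L)]^(1/1.852)
Q = [4.50·95.0^1.852·0.359^4.8704 / (10.67·1190)]^0.540 = 0.08802 m³/s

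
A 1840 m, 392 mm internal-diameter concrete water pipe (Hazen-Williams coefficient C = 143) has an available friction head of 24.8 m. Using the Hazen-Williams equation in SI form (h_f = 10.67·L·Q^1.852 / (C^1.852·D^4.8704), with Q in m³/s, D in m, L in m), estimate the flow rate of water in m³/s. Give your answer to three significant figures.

Q ≈ 0.332 m³/s

Rearranging: Q = [h_f·C^1.852·D^4.8704 / (10.67·L)]^(1/1.852)
Q = [24.8·143^1.852·0.392^4.8704 / (10.67·1840)]^0.540 = 0.3316 m³/s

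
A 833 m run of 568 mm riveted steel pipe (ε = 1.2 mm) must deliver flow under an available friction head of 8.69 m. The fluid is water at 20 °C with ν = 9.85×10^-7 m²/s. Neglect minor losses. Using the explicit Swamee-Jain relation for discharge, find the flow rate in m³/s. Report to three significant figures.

Q ≈ 0.559 m³/s

Swamee-Jain (Type II): Q = -0.965·√(gD⁵h_f/L)·ln[ε/(3.7D) + √(3.17ν²L/(gD³h_f))]
√(gD⁵h_f/L) = √(9.81·0.568⁵·8.69/833) = 0.07778
ε/(3.7D) = 5.71×10^-4; √(3.17ν²L/(gD³h_f)) = 1.28×10^-5
Q = -0.965·0.07778·ln(5.838×10^-4) = 0.5589 m³/s
Check: V = 2.21 m/s, Re = 1.27×10^6, f = 0.02397, h_f = 8.72 m ≈ 8.69 m ✓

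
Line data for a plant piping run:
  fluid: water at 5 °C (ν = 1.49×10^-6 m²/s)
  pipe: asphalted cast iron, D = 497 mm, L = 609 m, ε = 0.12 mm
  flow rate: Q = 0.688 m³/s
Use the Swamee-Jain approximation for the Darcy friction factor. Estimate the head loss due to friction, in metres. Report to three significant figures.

V = 4Q/(πD²) = 4·0.688/(π·0.497²) = 3.546 m/s
Re = VD/ν = 3.546·0.497/1.49×10^-6 = 1.18×10^6 → turbulent
ε/D = 0.12/497 = 2.41×10^-4
Swamee-Jain: f = 0.01508
h_f = f(L/D)V²/(2g) = 0.01508·(609/0.497)·3.546²/(2·9.81) = 11.85 m

h_f ≈ 11.8 m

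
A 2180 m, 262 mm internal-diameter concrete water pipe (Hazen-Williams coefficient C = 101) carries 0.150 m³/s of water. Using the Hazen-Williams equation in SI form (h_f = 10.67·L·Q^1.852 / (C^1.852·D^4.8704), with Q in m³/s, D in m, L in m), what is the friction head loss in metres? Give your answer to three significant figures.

h_f ≈ 91.6 m

h_f = 10.67·2180·0.150^1.852 / (101^1.852·0.262^4.8704) = 91.59 m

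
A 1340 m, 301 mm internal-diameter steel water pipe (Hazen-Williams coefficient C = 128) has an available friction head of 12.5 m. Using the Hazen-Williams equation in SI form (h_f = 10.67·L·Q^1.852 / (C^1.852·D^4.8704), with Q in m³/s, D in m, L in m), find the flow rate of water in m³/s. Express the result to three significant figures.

Rearranging: Q = [h_f·C^1.852·D^4.8704 / (10.67·L)]^(1/1.852)
Q = [12.5·128^1.852·0.301^4.8704 / (10.67·1340)]^0.540 = 0.1215 m³/s

Q ≈ 0.121 m³/s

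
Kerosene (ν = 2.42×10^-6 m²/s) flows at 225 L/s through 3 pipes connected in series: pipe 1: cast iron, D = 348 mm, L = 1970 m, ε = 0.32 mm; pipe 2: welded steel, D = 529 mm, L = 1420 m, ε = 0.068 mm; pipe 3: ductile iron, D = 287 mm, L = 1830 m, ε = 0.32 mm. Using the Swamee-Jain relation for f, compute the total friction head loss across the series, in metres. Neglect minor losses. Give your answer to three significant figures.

Pipe 1: V = 2.366 m/s, Re = 3.40×10^5, ε/D = 9.20×10^-4, f = 0.02029, h_1 = f(L/D)V²/2g = 32.76 m
Pipe 2: V = 1.024 m/s, Re = 2.24×10^5, ε/D = 1.29×10^-4, f = 0.01634, h_2 = f(L/D)V²/2g = 2.343 m
Pipe 3: V = 3.478 m/s, Re = 4.12×10^5, ε/D = 0.00111, f = 0.02096, h_3 = f(L/D)V²/2g = 82.41 m
Series → Q common, losses add: H = Σh = 117.5 m

H ≈ 118 m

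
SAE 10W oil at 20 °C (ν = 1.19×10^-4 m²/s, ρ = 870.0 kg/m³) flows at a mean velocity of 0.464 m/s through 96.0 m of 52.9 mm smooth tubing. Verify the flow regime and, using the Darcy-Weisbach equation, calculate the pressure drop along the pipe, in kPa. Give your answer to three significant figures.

Re = VD/ν = 0.464·0.05290/1.19×10^-4 = 206 → laminar (Re < 2300)
f = 64/Re = 0.3103
h_f = f(L/D)V²/(2g) = 0.3103·(96.0/0.05290)·0.464²/(2·9.81) = 6.179 m
Δp = ρg·h_f = 870.0·9.81·6.179 = 52.73 kPa

Δp ≈ 52.7 kPa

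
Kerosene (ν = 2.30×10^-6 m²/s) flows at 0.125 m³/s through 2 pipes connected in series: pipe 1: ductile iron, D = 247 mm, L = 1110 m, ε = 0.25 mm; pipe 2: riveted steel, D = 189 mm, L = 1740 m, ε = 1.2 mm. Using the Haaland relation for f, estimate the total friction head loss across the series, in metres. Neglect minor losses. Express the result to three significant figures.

H ≈ 339 m

Pipe 1: V = 2.609 m/s, Re = 2.80×10^5, ε/D = 0.00101, f = 0.02063, h_1 = f(L/D)V²/2g = 32.16 m
Pipe 2: V = 4.456 m/s, Re = 3.66×10^5, ε/D = 0.00635, f = 0.03296, h_2 = f(L/D)V²/2g = 307.0 m
Series → Q common, losses add: H = Σh = 339.2 m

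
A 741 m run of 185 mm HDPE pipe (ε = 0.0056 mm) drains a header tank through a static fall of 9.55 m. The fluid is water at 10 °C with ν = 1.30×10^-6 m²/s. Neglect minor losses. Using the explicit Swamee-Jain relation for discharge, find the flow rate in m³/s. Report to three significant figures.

Swamee-Jain (Type II): Q = -0.965·√(gD⁵h_f/L)·ln[ε/(3.7D) + √(3.17ν²L/(gD³h_f))]
√(gD⁵h_f/L) = √(9.81·0.185⁵·9.55/741) = 0.005234
ε/(3.7D) = 8.18×10^-6; √(3.17ν²L/(gD³h_f)) = 8.18×10^-5
Q = -0.965·0.005234·ln(8.999×10^-5) = 0.04705 m³/s
Check: V = 1.75 m/s, Re = 2.49×10^5, f = 0.01520, h_f = 9.51 m ≈ 9.55 m ✓

Q ≈ 0.0471 m³/s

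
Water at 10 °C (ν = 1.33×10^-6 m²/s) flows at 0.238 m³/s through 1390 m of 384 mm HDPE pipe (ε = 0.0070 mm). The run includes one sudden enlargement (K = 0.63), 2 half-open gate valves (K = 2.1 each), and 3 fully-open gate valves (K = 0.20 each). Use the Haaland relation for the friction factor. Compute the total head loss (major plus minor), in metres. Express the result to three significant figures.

V = 4Q/(πD²) = 2.055 m/s; V²/2g = 0.2153 m
Re = 5.93×10^5, ε/D = 1.82×10^-5 → f = 0.01291 (Haaland)
Major: h_f = f(L/D)·V²/2g = 0.01291·3620·0.2153 = 10.06 m
Minor: ΣK = 5.43; h_m = ΣK·V²/2g = 1.169 m
Total H_L = 10.06 + 1.169 = 11.23 m

H_L ≈ 11.2 m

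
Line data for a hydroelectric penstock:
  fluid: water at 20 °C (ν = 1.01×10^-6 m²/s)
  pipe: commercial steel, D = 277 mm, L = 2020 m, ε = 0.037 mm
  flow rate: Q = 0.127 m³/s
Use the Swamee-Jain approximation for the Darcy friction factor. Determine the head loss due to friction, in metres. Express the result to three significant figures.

h_f ≈ 24.2 m

V = 4Q/(πD²) = 4·0.127/(π·0.277²) = 2.107 m/s
Re = VD/ν = 2.107·0.277/1.01×10^-6 = 5.78×10^5 → turbulent
ε/D = 0.037/277 = 1.34×10^-4
Swamee-Jain: f = 0.01463
h_f = f(L/D)V²/(2g) = 0.01463·(2020/0.277)·2.107²/(2·9.81) = 24.15 m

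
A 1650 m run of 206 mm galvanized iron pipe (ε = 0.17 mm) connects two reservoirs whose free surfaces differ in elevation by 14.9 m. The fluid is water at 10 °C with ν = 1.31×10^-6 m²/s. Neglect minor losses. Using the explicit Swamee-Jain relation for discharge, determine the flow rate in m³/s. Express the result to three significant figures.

Swamee-Jain (Type II): Q = -0.965·√(gD⁵h_f/L)·ln[ε/(3.7D) + √(3.17ν²L/(gD³h_f))]
√(gD⁵h_f/L) = √(9.81·0.206⁵·14.9/1650) = 0.005733
ε/(3.7D) = 2.23×10^-4; √(3.17ν²L/(gD³h_f)) = 8.38×10^-5
Q = -0.965·0.005733·ln(3.069×10^-4) = 0.04475 m³/s
Check: V = 1.34 m/s, Re = 2.11×10^5, f = 0.02040, h_f = 15.0 m ≈ 14.9 m ✓

Q ≈ 0.0447 m³/s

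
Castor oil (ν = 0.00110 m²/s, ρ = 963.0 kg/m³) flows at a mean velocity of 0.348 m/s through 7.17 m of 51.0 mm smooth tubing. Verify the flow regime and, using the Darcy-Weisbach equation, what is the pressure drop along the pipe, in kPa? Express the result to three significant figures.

Δp ≈ 32.5 kPa

Re = VD/ν = 0.348·0.05100/0.00110 = 16.1 → laminar (Re < 2300)
f = 64/Re = 3.967
h_f = f(L/D)V²/(2g) = 3.967·(7.17/0.05100)·0.348²/(2·9.81) = 3.442 m
Δp = ρg·h_f = 963.0·9.81·3.442 = 32.52 kPa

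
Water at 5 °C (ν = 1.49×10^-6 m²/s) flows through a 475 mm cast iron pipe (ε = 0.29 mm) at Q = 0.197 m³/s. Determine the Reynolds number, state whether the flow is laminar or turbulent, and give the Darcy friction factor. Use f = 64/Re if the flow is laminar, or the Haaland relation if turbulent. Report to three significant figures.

Re ≈ 3.54×10^5; turbulent; f ≈ 0.0185

V = 4Q/(πD²) = 1.112 m/s
Re = VD/ν = 1.112·0.475/1.49×10^-6 = 3.54×10^5
Re > 4000 → turbulent; ε/D = 6.11×10^-4
Haaland: f = 0.01852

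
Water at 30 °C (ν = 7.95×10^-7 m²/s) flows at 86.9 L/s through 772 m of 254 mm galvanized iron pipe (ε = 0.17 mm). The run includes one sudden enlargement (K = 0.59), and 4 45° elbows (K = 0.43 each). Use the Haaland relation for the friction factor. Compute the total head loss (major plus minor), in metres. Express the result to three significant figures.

V = 4Q/(πD²) = 1.715 m/s; V²/2g = 0.1499 m
Re = 5.48×10^5, ε/D = 6.69×10^-4 → f = 0.01852 (Haaland)
Major: h_f = f(L/D)·V²/2g = 0.01852·3039·0.1499 = 8.437 m
Minor: ΣK = 2.31; h_m = ΣK·V²/2g = 0.3463 m
Total H_L = 8.437 + 0.3463 = 8.784 m

H_L ≈ 8.78 m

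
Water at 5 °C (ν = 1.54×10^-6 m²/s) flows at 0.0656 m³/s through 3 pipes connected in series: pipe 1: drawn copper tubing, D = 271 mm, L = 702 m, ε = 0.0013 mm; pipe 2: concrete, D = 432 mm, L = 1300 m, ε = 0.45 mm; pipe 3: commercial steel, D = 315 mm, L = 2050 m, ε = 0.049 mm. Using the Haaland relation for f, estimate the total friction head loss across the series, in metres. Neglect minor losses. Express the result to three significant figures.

Pipe 1: V = 1.137 m/s, Re = 2.00×10^5, ε/D = 4.80×10^-6, f = 0.01552, h_1 = f(L/D)V²/2g = 2.651 m
Pipe 2: V = 0.4476 m/s, Re = 1.26×10^5, ε/D = 0.00104, f = 0.02171, h_2 = f(L/D)V²/2g = 0.6669 m
Pipe 3: V = 0.8418 m/s, Re = 1.72×10^5, ε/D = 1.56×10^-4, f = 0.01694, h_3 = f(L/D)V²/2g = 3.982 m
Series → Q common, losses add: H = Σh = 7.300 m

H ≈ 7.30 m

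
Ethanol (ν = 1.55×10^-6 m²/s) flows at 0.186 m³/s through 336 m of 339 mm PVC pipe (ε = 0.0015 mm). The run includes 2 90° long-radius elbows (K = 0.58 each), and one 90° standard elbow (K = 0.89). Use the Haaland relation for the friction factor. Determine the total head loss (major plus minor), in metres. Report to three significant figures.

V = 4Q/(πD²) = 2.061 m/s; V²/2g = 0.2164 m
Re = 4.51×10^5, ε/D = 4.42×10^-6 → f = 0.01335 (Haaland)
Major: h_f = f(L/D)·V²/2g = 0.01335·991.2·0.2164 = 2.865 m
Minor: ΣK = 2.05; h_m = ΣK·V²/2g = 0.4437 m
Total H_L = 2.865 + 0.4437 = 3.309 m

H_L ≈ 3.31 m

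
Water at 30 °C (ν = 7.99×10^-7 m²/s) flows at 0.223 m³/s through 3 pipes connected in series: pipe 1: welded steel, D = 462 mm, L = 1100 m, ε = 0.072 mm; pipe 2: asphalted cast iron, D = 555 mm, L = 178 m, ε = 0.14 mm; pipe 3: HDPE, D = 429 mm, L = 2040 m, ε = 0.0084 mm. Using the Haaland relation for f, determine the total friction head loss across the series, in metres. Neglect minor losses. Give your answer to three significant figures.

H ≈ 10.4 m

Pipe 1: V = 1.330 m/s, Re = 7.69×10^5, ε/D = 1.56×10^-4, f = 0.01433, h_1 = f(L/D)V²/2g = 3.078 m
Pipe 2: V = 0.9218 m/s, Re = 6.40×10^5, ε/D = 2.52×10^-4, f = 0.01550, h_2 = f(L/D)V²/2g = 0.2153 m
Pipe 3: V = 1.543 m/s, Re = 8.28×10^5, ε/D = 1.96×10^-5, f = 0.01229, h_3 = f(L/D)V²/2g = 7.087 m
Series → Q common, losses add: H = Σh = 10.38 m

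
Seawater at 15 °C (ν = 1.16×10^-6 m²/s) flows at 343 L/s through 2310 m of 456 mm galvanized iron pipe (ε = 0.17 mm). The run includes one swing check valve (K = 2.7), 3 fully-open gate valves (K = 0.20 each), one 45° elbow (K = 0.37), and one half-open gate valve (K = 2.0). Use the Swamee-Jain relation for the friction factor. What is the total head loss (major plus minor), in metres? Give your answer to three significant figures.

H_L ≈ 20.1 m

V = 4Q/(πD²) = 2.100 m/s; V²/2g = 0.2248 m
Re = 8.26×10^5, ε/D = 3.73×10^-4 → f = 0.01649 (Swamee-Jain)
Major: h_f = f(L/D)·V²/2g = 0.01649·5066·0.2248 = 18.79 m
Minor: ΣK = 5.67; h_m = ΣK·V²/2g = 1.275 m
Total H_L = 18.79 + 1.275 = 20.06 m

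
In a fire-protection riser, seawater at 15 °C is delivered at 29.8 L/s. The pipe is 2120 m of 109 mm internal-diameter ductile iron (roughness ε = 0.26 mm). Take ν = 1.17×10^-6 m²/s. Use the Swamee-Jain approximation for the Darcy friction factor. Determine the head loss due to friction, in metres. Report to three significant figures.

h_f ≈ 255 m

V = 4Q/(πD²) = 4·0.0298/(π·0.109²) = 3.194 m/s
Re = VD/ν = 3.194·0.109/1.17×10^-6 = 2.98×10^5 → turbulent
ε/D = 0.26/109 = 0.00239
Swamee-Jain: f = 0.02524
h_f = f(L/D)V²/(2g) = 0.02524·(2120/0.109)·3.194²/(2·9.81) = 255.2 m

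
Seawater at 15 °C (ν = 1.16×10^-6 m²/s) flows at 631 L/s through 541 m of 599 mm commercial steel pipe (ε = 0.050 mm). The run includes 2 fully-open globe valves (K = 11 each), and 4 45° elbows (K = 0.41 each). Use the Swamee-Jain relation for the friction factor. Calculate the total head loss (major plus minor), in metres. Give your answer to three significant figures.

V = 4Q/(πD²) = 2.239 m/s; V²/2g = 0.2555 m
Re = 1.16×10^6, ε/D = 8.35×10^-5 → f = 0.01309 (Swamee-Jain)
Major: h_f = f(L/D)·V²/2g = 0.01309·903.2·0.2555 = 3.021 m
Minor: ΣK = 23.6; h_m = ΣK·V²/2g = 6.041 m
Total H_L = 3.021 + 6.041 = 9.062 m

H_L ≈ 9.06 m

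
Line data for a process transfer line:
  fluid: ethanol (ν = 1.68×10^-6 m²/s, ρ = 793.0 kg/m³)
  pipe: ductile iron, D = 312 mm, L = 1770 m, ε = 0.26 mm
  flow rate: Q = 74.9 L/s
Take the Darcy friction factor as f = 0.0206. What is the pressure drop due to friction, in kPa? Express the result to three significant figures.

Δp ≈ 44.5 kPa

V = 4Q/(πD²) = 4·0.0749/(π·0.312²) = 0.9797 m/s
h_f = f(L/D)V²/(2g) = 0.02060·(1770/0.312)·0.9797²/(2·9.81) = 5.717 m
Δp = ρg·h_f = 793.0·9.81·5.717 = 44.47 kPa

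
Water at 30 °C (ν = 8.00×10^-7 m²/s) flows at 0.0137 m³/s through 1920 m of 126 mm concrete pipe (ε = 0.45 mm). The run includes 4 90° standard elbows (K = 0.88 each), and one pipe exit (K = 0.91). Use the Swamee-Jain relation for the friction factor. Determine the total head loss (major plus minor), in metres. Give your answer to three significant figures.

V = 4Q/(πD²) = 1.099 m/s; V²/2g = 0.06153 m
Re = 1.73×10^5, ε/D = 0.00357 → f = 0.02838 (Swamee-Jain)
Major: h_f = f(L/D)·V²/2g = 0.02838·15238·0.06153 = 26.61 m
Minor: ΣK = 4.43; h_m = ΣK·V²/2g = 0.2726 m
Total H_L = 26.61 + 0.2726 = 26.88 m

H_L ≈ 26.9 m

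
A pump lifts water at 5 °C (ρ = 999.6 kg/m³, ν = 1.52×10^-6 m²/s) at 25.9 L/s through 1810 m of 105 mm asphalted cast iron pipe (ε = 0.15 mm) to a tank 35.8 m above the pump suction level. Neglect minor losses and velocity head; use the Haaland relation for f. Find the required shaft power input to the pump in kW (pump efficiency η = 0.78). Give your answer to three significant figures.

P_shaft ≈ 69.1 kW

V = 4Q/(πD²) = 2.991 m/s; Re = 2.07×10^5; ε/D = 0.00143; f = 0.02245
h_f = f(L/D)V²/2g = 176.5 m
Total head H = z + h_f = 35.8 + 176.5 = 212.3 m
P_hyd = ρgQH = 999.6·9.81·0.0259·212.3 = 53.92 kW
P_shaft = P_hyd/η = 53.92/0.78 = 69.12 kW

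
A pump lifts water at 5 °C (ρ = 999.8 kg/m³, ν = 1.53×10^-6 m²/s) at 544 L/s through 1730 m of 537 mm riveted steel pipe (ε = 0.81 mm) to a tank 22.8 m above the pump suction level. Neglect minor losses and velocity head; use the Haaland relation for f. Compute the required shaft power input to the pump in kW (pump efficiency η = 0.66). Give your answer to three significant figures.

V = 4Q/(πD²) = 2.402 m/s; Re = 8.43×10^5; ε/D = 0.00151; f = 0.02204
h_f = f(L/D)V²/2g = 20.88 m
Total head H = z + h_f = 22.8 + 20.88 = 43.68 m
P_hyd = ρgQH = 999.8·9.81·0.544·43.68 = 233.0 kW
P_shaft = P_hyd/η = 233.0/0.66 = 353.1 kW

P_shaft ≈ 353 kW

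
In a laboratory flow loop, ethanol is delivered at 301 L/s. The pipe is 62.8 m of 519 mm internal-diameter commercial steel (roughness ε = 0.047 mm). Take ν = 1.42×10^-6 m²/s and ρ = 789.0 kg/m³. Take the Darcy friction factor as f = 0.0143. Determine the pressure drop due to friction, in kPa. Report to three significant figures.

V = 4Q/(πD²) = 4·0.301/(π·0.519²) = 1.423 m/s
h_f = f(L/D)V²/(2g) = 0.01430·(62.8/0.519)·1.423²/(2·9.81) = 0.1785 m
Δp = ρg·h_f = 789.0·9.81·0.1785 = 1.382 kPa

Δp ≈ 1.38 kPa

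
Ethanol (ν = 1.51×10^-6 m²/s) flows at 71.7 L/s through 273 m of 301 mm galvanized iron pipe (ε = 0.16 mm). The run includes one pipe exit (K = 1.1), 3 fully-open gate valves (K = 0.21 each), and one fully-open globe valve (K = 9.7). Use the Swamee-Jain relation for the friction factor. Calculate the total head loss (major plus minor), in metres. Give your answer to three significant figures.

H_L ≈ 1.49 m

V = 4Q/(πD²) = 1.008 m/s; V²/2g = 0.05175 m
Re = 2.01×10^5, ε/D = 5.32×10^-4 → f = 0.01909 (Swamee-Jain)
Major: h_f = f(L/D)·V²/2g = 0.01909·907.0·0.05175 = 0.8960 m
Minor: ΣK = 11.4; h_m = ΣK·V²/2g = 0.5915 m
Total H_L = 0.8960 + 0.5915 = 1.487 m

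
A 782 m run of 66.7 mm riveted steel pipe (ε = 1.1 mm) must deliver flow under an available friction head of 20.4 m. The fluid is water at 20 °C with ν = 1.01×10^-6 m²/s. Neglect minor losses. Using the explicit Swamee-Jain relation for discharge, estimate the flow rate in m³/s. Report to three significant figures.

Q ≈ 0.00301 m³/s

Swamee-Jain (Type II): Q = -0.965·√(gD⁵h_f/L)·ln[ε/(3.7D) + √(3.17ν²L/(gD³h_f))]
√(gD⁵h_f/L) = √(9.81·0.0667⁵·20.4/782) = 5.812×10^-4
ε/(3.7D) = 0.00446; √(3.17ν²L/(gD³h_f)) = 2.06×10^-4
Q = -0.965·5.812×10^-4·ln(0.004664) = 0.003011 m³/s
Check: V = 0.862 m/s, Re = 5.69×10^4, f = 0.04635, h_f = 20.6 m ≈ 20.4 m ✓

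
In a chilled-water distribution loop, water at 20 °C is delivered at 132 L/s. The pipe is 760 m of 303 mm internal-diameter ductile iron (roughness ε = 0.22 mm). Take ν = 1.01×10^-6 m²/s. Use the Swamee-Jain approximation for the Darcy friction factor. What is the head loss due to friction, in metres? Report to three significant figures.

h_f ≈ 8.14 m

V = 4Q/(πD²) = 4·0.132/(π·0.303²) = 1.831 m/s
Re = VD/ν = 1.831·0.303/1.01×10^-6 = 5.49×10^5 → turbulent
ε/D = 0.22/303 = 7.26×10^-4
Swamee-Jain: f = 0.01899
h_f = f(L/D)V²/(2g) = 0.01899·(760/0.303)·1.831²/(2·9.81) = 8.137 m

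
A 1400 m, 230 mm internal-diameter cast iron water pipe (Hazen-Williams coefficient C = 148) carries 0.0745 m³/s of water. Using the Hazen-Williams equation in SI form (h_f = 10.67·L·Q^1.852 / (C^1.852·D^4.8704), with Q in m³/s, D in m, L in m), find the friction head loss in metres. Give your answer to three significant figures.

h_f = 10.67·1400·0.0745^1.852 / (148^1.852·0.230^4.8704) = 14.96 m

h_f ≈ 15.0 m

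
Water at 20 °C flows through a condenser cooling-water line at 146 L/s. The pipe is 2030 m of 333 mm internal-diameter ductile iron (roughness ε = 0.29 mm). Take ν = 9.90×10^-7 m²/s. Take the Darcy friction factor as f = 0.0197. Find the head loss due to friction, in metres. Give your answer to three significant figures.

h_f ≈ 17.2 m

V = 4Q/(πD²) = 4·0.146/(π·0.333²) = 1.676 m/s
h_f = f(L/D)V²/(2g) = 0.01970·(2030/0.333)·1.676²/(2·9.81) = 17.20 m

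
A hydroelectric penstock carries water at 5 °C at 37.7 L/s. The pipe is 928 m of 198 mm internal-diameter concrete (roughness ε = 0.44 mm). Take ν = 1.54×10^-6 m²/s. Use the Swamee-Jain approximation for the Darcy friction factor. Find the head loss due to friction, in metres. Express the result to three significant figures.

h_f ≈ 9.07 m

V = 4Q/(πD²) = 4·0.0377/(π·0.198²) = 1.224 m/s
Re = VD/ν = 1.224·0.198/1.54×10^-6 = 1.57×10^5 → turbulent
ε/D = 0.44/198 = 0.00222
Swamee-Jain: f = 0.02533
h_f = f(L/D)V²/(2g) = 0.02533·(928/0.198)·1.224²/(2·9.81) = 9.069 m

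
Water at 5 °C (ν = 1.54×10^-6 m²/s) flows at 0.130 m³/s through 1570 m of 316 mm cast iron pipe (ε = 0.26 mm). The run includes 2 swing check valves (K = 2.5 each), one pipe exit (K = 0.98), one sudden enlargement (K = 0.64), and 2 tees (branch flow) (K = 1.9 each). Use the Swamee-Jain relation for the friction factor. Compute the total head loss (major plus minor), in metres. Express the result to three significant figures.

H_L ≈ 15.3 m

V = 4Q/(πD²) = 1.658 m/s; V²/2g = 0.1400 m
Re = 3.40×10^5, ε/D = 8.23×10^-4 → f = 0.01985 (Swamee-Jain)
Major: h_f = f(L/D)·V²/2g = 0.01985·4968·0.1400 = 13.81 m
Minor: ΣK = 10.4; h_m = ΣK·V²/2g = 1.459 m
Total H_L = 13.81 + 1.459 = 15.27 m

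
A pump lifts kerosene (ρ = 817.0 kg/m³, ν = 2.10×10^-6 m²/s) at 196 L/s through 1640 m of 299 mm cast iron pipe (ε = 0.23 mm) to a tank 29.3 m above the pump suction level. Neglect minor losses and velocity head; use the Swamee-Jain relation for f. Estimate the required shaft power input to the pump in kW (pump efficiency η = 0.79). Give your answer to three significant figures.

V = 4Q/(πD²) = 2.791 m/s; Re = 3.97×10^5; ε/D = 7.69×10^-4; f = 0.01946
h_f = f(L/D)V²/2g = 42.38 m
Total head H = z + h_f = 29.3 + 42.38 = 71.68 m
P_hyd = ρgQH = 817.0·9.81·0.196·71.68 = 112.6 kW
P_shaft = P_hyd/η = 112.6/0.79 = 142.5 kW

P_shaft ≈ 143 kW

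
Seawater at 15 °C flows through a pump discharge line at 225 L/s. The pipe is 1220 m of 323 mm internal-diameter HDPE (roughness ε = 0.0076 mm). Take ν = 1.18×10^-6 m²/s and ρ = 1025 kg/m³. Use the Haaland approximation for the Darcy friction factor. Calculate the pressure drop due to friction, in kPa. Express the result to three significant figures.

V = 4Q/(πD²) = 4·0.225/(π·0.323²) = 2.746 m/s
Re = VD/ν = 2.746·0.323/1.18×10^-6 = 7.52×10^5 → turbulent
ε/D = 0.0076/323 = 2.35×10^-5
Haaland: f = 0.01253
h_f = f(L/D)V²/(2g) = 0.01253·(1220/0.323)·2.746²/(2·9.81) = 18.19 m
Δp = ρg·h_f = 1025·9.81·18.19 = 182.9 kPa

Δp ≈ 183 kPa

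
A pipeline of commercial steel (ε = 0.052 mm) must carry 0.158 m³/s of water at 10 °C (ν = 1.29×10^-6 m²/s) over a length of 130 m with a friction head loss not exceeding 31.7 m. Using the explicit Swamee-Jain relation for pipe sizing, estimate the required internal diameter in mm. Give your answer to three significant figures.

Swamee-Jain (Type III): D = 0.66·[ε^1.25·(LQ²/(gh_f))^4.75 + ν·Q^9.4·(L/(gh_f))^5.2]^0.04
LQ²/(gh_f) = 0.01044; L/(gh_f) = 0.4180
Term 1 = ε^1.25·(…)^4.75 = 1.71×10^-15; Term 2 = ν·Q^9.4·(…)^5.2 = 4.06×10^-16
D = 0.66·(1.71×10^-15 + 4.06×10^-16)^0.04 = 0.1708 m = 171 mm
Check: V = 6.89 m/s, Re = 9.13×10^5, f = 0.01586, h_f = 29.2 m ≈ 31.7 m ✓

D ≈ 171 mm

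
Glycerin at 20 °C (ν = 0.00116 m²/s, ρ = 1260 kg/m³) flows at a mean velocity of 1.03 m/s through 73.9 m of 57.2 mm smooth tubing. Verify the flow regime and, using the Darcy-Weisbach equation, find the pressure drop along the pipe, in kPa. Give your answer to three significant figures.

Re = VD/ν = 1.03·0.05720/0.00116 = 50.8 → laminar (Re < 2300)
f = 64/Re = 1.260
h_f = f(L/D)V²/(2g) = 1.260·(73.9/0.05720)·1.03²/(2·9.81) = 88.03 m
Δp = ρg·h_f = 1260·9.81·88.03 = 1088 kPa

Δp ≈ 1090 kPa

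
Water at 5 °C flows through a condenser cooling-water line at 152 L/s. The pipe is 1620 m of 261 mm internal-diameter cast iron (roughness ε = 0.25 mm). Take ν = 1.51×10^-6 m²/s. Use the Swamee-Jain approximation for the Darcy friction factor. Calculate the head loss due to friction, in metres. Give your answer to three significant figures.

V = 4Q/(πD²) = 4·0.152/(π·0.261²) = 2.841 m/s
Re = VD/ν = 2.841·0.261/1.51×10^-6 = 4.91×10^5 → turbulent
ε/D = 0.25/261 = 9.58×10^-4
Swamee-Jain: f = 0.02018
h_f = f(L/D)V²/(2g) = 0.02018·(1620/0.261)·2.841²/(2·9.81) = 51.53 m

h_f ≈ 51.5 m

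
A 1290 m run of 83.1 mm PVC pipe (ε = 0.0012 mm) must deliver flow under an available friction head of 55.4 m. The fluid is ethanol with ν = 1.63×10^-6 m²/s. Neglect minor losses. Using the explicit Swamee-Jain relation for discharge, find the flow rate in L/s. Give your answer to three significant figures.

Swamee-Jain (Type II): Q = -0.965·√(gD⁵h_f/L)·ln[ε/(3.7D) + √(3.17ν²L/(gD³h_f))]
√(gD⁵h_f/L) = √(9.81·0.0831⁵·55.4/1290) = 0.001292
ε/(3.7D) = 3.90×10^-6; √(3.17ν²L/(gD³h_f)) = 1.87×10^-4
Q = -0.965·0.001292·ln(1.905×10^-4) = 0.01068 m³/s
Check: V = 1.97 m/s, Re = 1.00×10^5, f = 0.01794, h_f = 55.0 m ≈ 55.4 m ✓

Q ≈ 10.7 L/s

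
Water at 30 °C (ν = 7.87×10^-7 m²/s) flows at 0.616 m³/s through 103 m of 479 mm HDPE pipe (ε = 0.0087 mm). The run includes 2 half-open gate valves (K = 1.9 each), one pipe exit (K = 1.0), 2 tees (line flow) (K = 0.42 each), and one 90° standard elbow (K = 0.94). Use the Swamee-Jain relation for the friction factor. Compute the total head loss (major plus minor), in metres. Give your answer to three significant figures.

H_L ≈ 5.32 m

V = 4Q/(πD²) = 3.418 m/s; V²/2g = 0.5956 m
Re = 2.08×10^6, ε/D = 1.82×10^-5 → f = 0.01096 (Swamee-Jain)
Major: h_f = f(L/D)·V²/2g = 0.01096·215.0·0.5956 = 1.403 m
Minor: ΣK = 6.58; h_m = ΣK·V²/2g = 3.919 m
Total H_L = 1.403 + 3.919 = 5.322 m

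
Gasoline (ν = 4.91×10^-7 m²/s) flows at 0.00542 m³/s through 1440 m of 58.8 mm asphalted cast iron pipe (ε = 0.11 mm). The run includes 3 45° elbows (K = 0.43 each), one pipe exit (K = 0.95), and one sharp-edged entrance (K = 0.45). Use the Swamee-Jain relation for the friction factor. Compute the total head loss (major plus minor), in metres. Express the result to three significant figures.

V = 4Q/(πD²) = 1.996 m/s; V²/2g = 0.2031 m
Re = 2.39×10^5, ε/D = 0.00187 → f = 0.02396 (Swamee-Jain)
Major: h_f = f(L/D)·V²/2g = 0.02396·24490·0.2031 = 119.1 m
Minor: ΣK = 2.69; h_m = ΣK·V²/2g = 0.5462 m
Total H_L = 119.1 + 0.5462 = 119.7 m

H_L ≈ 120 m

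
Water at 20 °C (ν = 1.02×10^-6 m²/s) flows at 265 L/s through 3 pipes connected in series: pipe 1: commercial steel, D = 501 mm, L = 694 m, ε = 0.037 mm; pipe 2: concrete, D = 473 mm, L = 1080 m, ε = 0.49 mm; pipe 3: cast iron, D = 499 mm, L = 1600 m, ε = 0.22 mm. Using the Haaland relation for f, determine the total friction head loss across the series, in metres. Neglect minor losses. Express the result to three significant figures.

H ≈ 12.2 m

Pipe 1: V = 1.344 m/s, Re = 6.60×10^5, ε/D = 7.39×10^-5, f = 0.01350, h_1 = f(L/D)V²/2g = 1.722 m
Pipe 2: V = 1.508 m/s, Re = 6.99×10^5, ε/D = 0.00104, f = 0.02021, h_2 = f(L/D)V²/2g = 5.350 m
Pipe 3: V = 1.355 m/s, Re = 6.63×10^5, ε/D = 4.41×10^-4, f = 0.01698, h_3 = f(L/D)V²/2g = 5.095 m
Series → Q common, losses add: H = Σh = 12.17 m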